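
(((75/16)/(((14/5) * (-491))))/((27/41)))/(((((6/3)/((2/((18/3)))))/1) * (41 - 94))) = 5125/314774208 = 0.00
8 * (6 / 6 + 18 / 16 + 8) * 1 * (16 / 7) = 1296 / 7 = 185.14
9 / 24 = 3 / 8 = 0.38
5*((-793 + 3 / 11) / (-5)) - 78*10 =140 / 11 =12.73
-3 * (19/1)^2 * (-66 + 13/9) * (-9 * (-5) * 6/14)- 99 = 1348236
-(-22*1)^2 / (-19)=484 / 19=25.47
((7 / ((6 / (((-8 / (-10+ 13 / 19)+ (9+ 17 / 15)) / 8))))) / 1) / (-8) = -532 / 2655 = -0.20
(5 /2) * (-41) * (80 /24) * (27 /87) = -3075 /29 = -106.03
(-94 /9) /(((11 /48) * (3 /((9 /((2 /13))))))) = -9776 /11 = -888.73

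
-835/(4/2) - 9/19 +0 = -15883/38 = -417.97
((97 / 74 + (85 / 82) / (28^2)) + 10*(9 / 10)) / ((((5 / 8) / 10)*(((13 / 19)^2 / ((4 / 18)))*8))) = 2951658379 / 301494648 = 9.79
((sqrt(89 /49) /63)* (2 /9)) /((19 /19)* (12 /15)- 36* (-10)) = 5* sqrt(89) /3580038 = 0.00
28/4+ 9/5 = 44/5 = 8.80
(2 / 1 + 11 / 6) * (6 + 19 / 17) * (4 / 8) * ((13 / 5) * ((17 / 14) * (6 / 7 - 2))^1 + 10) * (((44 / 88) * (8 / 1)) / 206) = 726363 / 428995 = 1.69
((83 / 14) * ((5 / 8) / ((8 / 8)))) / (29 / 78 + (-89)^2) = 16185 / 34600552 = 0.00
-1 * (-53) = 53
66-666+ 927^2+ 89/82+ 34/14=858732.51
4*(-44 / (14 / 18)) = -1584 / 7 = -226.29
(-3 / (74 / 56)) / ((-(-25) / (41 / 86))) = -1722 / 39775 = -0.04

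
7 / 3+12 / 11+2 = 179 / 33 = 5.42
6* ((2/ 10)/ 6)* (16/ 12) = 4/ 15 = 0.27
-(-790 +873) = -83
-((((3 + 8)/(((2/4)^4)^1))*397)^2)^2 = -23834865102665875456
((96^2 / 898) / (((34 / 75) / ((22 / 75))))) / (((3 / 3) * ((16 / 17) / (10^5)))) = 316800000 / 449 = 705567.93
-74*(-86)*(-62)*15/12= -493210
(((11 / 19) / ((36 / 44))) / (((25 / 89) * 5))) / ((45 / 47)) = 506143 / 961875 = 0.53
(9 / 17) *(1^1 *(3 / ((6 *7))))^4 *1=9 / 653072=0.00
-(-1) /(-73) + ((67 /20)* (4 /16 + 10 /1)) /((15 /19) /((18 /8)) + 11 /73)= 834242531 /12188080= 68.45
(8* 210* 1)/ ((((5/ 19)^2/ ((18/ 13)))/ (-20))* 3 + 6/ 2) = 14555520/ 25927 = 561.40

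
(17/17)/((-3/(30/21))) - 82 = -1732/21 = -82.48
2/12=1/6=0.17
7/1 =7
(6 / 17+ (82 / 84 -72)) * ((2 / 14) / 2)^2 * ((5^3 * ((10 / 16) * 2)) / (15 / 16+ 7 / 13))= -38.17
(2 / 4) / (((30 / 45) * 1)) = 3 / 4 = 0.75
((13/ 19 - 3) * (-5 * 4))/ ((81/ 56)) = 49280/ 1539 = 32.02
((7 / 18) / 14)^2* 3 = 1 / 432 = 0.00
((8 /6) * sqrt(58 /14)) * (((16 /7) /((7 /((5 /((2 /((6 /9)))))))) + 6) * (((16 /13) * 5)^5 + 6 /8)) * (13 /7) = 970015227046 * sqrt(203) /47474973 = 291113.16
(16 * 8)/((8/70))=1120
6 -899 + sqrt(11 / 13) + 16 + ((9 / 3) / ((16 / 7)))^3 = -3582931 / 4096 + sqrt(143) / 13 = -873.82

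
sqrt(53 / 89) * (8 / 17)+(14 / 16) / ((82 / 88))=8 * sqrt(4717) / 1513+77 / 82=1.30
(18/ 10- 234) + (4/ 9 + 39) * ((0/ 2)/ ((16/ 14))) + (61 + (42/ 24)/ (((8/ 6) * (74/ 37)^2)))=-54679/ 320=-170.87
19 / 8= 2.38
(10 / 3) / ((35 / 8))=16 / 21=0.76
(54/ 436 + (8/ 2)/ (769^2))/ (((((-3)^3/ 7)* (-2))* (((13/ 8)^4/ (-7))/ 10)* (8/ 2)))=-2002978127360/ 49706862456303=-0.04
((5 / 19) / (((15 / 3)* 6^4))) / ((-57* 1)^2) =1 / 80003376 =0.00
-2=-2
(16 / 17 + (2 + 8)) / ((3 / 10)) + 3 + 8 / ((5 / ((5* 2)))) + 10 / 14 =6686 / 119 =56.18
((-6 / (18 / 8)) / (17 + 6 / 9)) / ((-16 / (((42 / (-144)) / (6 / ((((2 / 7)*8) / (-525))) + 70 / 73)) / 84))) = 0.00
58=58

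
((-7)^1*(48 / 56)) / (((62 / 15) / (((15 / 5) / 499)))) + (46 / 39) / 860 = -1908163 / 259415130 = -0.01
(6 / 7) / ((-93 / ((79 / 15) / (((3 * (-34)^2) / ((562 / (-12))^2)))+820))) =-1541868319 / 203190120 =-7.59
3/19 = 0.16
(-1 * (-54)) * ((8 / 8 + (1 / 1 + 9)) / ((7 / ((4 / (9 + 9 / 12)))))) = 3168 / 91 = 34.81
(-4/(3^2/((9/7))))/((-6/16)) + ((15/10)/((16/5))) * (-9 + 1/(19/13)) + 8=35915/6384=5.63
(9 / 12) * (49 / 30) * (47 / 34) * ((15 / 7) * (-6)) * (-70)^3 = 126952875 / 17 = 7467816.18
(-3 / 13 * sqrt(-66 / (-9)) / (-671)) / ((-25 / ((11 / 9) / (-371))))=sqrt(66) / 66195675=0.00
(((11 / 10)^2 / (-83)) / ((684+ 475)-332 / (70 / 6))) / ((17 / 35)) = -5929 / 223327436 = -0.00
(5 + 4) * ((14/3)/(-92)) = -21/46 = -0.46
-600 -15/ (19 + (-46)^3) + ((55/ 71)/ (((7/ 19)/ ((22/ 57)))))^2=-14407069893365/ 24038174853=-599.34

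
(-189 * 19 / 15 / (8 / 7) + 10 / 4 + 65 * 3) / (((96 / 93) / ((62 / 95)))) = -460319 / 60800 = -7.57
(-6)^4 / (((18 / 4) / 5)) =1440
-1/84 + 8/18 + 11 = 2881/252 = 11.43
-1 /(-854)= 0.00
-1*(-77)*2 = 154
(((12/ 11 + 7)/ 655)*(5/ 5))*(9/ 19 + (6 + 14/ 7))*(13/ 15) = 186277/ 2053425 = 0.09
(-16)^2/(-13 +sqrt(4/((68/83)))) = -28288/1395 - 128 * sqrt(1411)/1395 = -23.72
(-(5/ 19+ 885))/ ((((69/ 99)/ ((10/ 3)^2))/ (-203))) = 3755906000/ 1311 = 2864916.86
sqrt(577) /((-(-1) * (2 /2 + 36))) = sqrt(577) /37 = 0.65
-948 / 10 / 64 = -237 / 160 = -1.48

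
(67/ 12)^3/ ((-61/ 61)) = -300763/ 1728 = -174.05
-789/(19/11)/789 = -11/19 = -0.58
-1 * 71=-71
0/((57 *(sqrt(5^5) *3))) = 0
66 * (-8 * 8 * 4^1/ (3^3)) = -5632/ 9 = -625.78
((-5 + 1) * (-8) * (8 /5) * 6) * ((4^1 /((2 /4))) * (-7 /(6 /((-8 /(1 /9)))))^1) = 1032192 /5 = 206438.40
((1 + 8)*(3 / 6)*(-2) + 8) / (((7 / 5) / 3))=-2.14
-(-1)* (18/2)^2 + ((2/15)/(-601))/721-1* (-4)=552484273/6499815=85.00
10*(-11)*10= -1100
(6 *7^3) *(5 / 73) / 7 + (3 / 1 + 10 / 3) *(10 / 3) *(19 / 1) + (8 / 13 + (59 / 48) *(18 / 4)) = 116812109 / 273312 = 427.39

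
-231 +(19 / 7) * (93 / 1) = 150 / 7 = 21.43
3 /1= 3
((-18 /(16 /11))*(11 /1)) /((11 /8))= -99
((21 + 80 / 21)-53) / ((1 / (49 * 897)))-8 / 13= -16107736 / 13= -1239056.62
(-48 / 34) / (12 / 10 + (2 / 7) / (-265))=-5565 / 4726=-1.18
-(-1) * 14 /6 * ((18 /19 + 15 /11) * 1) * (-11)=-1127 /19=-59.32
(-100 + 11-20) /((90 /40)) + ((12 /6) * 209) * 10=37184 /9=4131.56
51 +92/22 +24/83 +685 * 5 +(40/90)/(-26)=371785564/106821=3480.45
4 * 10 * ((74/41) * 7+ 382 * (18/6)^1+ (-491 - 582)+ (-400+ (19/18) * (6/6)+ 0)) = -4624460/369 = -12532.41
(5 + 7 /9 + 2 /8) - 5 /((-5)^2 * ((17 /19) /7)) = 13657 /3060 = 4.46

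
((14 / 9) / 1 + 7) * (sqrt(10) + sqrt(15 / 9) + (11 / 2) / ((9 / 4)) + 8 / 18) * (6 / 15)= 154 * sqrt(15) / 135 + 4004 / 405 + 154 * sqrt(10) / 45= 25.13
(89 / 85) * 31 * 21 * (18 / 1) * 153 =9386118 / 5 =1877223.60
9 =9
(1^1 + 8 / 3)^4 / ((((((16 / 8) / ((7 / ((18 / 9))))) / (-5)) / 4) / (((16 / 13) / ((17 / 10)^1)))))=-4580.17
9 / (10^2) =9 / 100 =0.09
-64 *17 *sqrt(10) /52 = -272 *sqrt(10) /13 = -66.16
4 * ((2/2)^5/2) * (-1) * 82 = -164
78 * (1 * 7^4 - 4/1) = 186966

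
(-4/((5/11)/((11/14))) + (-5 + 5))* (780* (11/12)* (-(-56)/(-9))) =276848/9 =30760.89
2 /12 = 1 /6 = 0.17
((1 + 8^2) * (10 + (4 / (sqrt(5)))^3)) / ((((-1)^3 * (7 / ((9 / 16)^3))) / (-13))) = 123201 * sqrt(5) / 2240 + 3080025 / 14336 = 337.83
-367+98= -269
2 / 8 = 1 / 4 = 0.25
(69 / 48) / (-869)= -23 / 13904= -0.00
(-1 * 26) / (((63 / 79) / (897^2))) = -183629654 / 7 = -26232807.71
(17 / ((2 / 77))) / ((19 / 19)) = 1309 / 2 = 654.50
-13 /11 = -1.18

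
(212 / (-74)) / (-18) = 53 / 333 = 0.16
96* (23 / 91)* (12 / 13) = 26496 / 1183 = 22.40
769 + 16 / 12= 2311 / 3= 770.33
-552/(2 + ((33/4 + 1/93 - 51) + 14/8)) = 25668/1813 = 14.16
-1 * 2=-2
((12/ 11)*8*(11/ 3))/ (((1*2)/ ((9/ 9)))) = 16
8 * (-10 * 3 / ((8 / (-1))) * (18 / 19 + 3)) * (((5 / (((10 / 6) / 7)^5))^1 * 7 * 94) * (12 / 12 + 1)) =96744184488 / 95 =1018359836.72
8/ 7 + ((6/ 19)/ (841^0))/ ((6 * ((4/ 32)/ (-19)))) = -48/ 7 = -6.86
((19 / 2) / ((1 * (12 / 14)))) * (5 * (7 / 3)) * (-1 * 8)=-9310 / 9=-1034.44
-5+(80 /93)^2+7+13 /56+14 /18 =1816237 /484344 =3.75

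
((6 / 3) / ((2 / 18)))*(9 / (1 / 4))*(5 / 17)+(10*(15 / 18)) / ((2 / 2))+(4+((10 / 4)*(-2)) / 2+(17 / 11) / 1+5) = 232217 / 1122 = 206.97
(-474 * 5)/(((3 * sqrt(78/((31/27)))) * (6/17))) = -6715 * sqrt(806)/702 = -271.57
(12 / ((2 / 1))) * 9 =54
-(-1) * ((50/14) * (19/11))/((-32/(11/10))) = -95/448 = -0.21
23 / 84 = 0.27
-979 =-979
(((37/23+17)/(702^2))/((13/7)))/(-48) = -749/1768180752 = -0.00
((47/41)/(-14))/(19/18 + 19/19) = -423/10619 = -0.04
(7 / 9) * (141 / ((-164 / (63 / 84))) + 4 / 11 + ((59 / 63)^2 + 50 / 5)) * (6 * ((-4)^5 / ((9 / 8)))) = -45008.10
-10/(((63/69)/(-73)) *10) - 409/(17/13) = -83114/357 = -232.81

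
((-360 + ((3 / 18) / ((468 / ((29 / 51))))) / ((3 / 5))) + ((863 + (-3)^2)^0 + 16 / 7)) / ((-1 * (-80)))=-1072770113 / 240589440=-4.46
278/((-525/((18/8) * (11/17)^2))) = -50457/101150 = -0.50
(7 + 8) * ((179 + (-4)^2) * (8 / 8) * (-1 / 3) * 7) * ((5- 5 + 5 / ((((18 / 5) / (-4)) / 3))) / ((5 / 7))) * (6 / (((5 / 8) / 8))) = 12230400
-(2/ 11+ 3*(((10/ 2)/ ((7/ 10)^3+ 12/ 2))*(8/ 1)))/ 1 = -1332686/ 69773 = -19.10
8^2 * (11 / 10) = 352 / 5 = 70.40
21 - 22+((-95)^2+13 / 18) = 162445 / 18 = 9024.72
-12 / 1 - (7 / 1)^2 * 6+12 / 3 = -302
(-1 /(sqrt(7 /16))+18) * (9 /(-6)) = -27+6 * sqrt(7) /7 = -24.73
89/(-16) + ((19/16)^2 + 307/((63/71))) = 5513063/16128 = 341.83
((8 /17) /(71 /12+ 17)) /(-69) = -0.00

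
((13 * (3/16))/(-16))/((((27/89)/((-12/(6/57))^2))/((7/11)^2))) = -20466173/7744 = -2642.84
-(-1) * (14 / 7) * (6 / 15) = 0.80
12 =12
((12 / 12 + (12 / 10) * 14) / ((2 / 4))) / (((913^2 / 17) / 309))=0.22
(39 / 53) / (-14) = -39 / 742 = -0.05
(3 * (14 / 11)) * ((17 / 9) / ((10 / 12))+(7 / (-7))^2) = 12.47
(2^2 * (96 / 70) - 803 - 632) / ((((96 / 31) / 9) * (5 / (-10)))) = 8309.05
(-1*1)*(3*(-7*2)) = 42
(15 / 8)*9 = 135 / 8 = 16.88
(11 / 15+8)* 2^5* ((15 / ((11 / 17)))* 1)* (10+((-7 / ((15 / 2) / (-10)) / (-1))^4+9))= 43912520480 / 891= 49284534.77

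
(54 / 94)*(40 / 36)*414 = 12420 / 47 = 264.26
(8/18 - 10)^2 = 91.31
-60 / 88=-15 / 22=-0.68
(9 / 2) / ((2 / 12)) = 27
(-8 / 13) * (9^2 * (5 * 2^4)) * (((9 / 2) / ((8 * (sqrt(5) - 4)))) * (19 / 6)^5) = 37141485 * sqrt(5) / 572+37141485 / 143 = 404924.52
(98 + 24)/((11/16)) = 1952/11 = 177.45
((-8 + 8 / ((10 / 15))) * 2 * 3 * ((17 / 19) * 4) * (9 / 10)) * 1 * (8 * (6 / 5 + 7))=2408832 / 475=5071.23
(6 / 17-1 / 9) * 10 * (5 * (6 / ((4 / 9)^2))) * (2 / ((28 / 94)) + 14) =3621375 / 476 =7607.93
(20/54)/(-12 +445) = 10/11691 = 0.00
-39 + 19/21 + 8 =-30.10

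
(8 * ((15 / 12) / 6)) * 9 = 15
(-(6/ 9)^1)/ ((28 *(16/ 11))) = -11/ 672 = -0.02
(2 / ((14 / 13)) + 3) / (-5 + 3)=-17 / 7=-2.43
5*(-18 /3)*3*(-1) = 90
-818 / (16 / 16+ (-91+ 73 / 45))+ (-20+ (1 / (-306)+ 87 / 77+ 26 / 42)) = -843226273 / 93706074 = -9.00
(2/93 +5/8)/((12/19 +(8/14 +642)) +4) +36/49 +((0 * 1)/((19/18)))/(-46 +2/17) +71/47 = 331308677291/147488799696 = 2.25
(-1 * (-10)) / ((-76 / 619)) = -3095 / 38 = -81.45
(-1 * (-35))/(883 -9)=35/874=0.04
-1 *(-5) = 5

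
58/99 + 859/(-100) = -79241/9900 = -8.00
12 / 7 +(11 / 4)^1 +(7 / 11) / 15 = 20821 / 4620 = 4.51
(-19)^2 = 361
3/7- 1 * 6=-39/7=-5.57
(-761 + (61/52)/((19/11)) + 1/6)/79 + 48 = 8986391/234156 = 38.38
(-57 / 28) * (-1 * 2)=57 / 14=4.07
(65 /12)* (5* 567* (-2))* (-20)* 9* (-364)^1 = -2012283000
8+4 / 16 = 33 / 4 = 8.25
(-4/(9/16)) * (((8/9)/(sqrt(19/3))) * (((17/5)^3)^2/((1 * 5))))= -12358435328 * sqrt(57)/120234375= -776.02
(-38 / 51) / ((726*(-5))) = 19 / 92565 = 0.00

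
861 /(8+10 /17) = 14637 /146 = 100.25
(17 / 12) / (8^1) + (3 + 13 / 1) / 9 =563 / 288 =1.95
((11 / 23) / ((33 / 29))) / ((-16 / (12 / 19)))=-29 / 1748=-0.02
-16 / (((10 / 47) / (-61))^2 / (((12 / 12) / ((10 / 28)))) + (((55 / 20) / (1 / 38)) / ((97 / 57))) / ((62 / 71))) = -11073038960704 / 48666817070329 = -0.23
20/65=4/13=0.31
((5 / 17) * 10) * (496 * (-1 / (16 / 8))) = -12400 / 17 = -729.41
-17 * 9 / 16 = -153 / 16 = -9.56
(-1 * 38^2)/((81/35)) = -50540/81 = -623.95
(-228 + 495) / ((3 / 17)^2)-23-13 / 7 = 179525 / 21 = 8548.81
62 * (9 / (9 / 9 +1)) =279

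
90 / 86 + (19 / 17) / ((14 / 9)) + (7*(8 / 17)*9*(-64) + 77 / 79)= -1531815853 / 808486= -1894.67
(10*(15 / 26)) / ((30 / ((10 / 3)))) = 25 / 39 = 0.64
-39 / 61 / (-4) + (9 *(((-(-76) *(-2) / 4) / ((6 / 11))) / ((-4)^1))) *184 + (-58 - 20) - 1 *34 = 7010159 / 244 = 28730.16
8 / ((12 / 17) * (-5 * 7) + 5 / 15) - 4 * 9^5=-293592036 / 1243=-236196.33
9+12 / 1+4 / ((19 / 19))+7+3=35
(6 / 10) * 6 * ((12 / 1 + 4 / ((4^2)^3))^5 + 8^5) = 2854506867193975173129 / 2814749767106560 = 1014124.56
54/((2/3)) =81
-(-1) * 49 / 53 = 49 / 53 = 0.92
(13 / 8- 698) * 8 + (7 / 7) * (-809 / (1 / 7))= -11234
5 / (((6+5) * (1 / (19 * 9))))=855 / 11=77.73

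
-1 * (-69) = 69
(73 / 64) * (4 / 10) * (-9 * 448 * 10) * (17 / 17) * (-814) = 14974344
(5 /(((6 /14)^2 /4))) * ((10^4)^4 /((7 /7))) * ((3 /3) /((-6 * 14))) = -350000000000000000 /27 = -12962962962962962.96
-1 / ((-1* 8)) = 1 / 8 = 0.12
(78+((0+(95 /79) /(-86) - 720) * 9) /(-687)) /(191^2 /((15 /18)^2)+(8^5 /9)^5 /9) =1807294699101825 /1469436111116515615556226021256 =0.00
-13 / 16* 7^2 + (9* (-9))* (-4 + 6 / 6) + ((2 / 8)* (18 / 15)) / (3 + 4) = 113809 / 560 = 203.23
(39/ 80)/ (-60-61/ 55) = -429/ 53776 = -0.01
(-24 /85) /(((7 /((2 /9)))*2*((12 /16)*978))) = -16 /2618595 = -0.00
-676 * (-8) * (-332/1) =-1795456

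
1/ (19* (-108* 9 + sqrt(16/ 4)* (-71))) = -1/ 21166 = -0.00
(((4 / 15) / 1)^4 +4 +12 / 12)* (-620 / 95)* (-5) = 31419244 / 192375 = 163.32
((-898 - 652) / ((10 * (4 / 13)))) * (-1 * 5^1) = 10075 / 4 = 2518.75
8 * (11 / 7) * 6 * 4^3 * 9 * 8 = 2433024 / 7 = 347574.86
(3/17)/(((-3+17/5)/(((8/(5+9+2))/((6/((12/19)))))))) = 15/646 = 0.02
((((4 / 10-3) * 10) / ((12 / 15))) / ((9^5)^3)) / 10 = -13 / 823564528378596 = -0.00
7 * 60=420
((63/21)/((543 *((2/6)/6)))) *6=108/181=0.60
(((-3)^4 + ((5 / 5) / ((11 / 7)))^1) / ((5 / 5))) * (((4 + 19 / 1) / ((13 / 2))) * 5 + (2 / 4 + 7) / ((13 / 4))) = 17960 / 11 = 1632.73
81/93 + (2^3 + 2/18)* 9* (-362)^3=-107352031037/31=-3462968743.13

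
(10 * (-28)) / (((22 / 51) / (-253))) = 164220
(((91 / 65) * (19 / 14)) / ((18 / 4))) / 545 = 19 / 24525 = 0.00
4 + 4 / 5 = 24 / 5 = 4.80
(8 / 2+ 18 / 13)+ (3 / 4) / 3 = 293 / 52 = 5.63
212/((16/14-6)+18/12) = -63.15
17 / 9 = 1.89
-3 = -3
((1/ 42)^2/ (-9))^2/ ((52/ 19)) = 19/ 13106463552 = 0.00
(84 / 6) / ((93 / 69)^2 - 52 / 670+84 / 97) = 240657970 / 44779617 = 5.37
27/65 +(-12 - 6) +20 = 157/65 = 2.42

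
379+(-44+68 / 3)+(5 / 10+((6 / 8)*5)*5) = 4523 / 12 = 376.92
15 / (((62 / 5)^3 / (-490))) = -3.85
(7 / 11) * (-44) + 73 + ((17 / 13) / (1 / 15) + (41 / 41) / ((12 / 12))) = 853 / 13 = 65.62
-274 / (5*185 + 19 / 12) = -3288 / 11119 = -0.30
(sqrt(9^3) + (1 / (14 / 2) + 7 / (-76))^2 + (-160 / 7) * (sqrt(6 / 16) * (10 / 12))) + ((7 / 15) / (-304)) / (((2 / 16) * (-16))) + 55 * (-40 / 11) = -1468866173 / 8490720 - 100 * sqrt(6) / 21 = -184.66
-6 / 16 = -3 / 8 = -0.38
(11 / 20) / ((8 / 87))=957 / 160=5.98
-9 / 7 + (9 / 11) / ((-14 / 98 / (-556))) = 245097 / 77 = 3183.08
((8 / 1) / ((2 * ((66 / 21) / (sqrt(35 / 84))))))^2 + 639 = 232202 / 363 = 639.67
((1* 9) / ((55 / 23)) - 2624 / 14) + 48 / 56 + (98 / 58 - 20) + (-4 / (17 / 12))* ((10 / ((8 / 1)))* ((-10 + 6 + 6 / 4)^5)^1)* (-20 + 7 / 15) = -10528338949 / 1518440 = -6933.65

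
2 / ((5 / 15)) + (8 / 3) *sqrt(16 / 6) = 16 *sqrt(6) / 9 + 6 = 10.35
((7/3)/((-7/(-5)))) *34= 170/3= 56.67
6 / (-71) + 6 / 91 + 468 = 3023628 / 6461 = 467.98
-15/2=-7.50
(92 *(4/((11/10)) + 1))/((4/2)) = 2346/11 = 213.27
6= 6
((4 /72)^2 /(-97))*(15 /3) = -5 /31428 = -0.00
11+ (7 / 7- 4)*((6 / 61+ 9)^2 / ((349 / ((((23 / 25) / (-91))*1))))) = 1300777778 / 118175239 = 11.01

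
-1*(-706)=706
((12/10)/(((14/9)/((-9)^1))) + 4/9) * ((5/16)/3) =-0.68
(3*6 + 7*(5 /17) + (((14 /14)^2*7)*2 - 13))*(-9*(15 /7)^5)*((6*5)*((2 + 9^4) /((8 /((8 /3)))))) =-160577331187500 /285719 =-562011385.97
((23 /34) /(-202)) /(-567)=23 /3894156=0.00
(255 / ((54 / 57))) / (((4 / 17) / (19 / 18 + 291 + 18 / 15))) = 144923963 / 432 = 335472.14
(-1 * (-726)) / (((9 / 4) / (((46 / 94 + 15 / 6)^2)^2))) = 754415582041 / 29278086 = 25767.24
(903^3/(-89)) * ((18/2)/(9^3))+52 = -27257017/267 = -102086.21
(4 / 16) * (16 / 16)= 1 / 4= 0.25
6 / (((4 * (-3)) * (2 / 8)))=-2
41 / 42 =0.98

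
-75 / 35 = -15 / 7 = -2.14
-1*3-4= -7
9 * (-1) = -9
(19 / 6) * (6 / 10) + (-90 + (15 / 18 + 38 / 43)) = -55717 / 645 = -86.38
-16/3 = -5.33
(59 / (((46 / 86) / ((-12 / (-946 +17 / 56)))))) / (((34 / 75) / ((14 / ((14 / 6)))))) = 18.52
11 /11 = 1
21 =21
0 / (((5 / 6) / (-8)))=0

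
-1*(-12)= 12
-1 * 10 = -10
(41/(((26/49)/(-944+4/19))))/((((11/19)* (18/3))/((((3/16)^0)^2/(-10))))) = 9006347/4290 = 2099.38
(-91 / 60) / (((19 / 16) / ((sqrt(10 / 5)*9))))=-1092*sqrt(2) / 95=-16.26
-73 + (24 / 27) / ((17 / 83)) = -10505 / 153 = -68.66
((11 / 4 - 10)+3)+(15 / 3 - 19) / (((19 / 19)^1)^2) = -73 / 4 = -18.25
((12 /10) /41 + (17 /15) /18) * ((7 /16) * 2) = 7147 /88560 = 0.08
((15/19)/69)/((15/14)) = 0.01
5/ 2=2.50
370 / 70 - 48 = -299 / 7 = -42.71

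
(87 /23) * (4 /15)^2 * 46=12.37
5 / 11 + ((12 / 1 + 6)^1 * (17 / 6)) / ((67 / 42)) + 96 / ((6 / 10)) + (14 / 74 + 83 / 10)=54787207 / 272690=200.91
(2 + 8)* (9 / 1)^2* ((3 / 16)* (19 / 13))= 23085 / 104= 221.97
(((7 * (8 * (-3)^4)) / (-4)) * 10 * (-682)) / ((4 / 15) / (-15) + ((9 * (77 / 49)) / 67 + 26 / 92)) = 37541413602000 / 2310179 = 16250434.97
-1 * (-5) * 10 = 50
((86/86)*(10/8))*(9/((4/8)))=45/2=22.50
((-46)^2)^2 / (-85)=-4477456 / 85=-52675.95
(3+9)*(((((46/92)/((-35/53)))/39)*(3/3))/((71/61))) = -6466/32305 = -0.20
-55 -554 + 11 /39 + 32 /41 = -972092 /1599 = -607.94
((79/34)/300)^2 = 6241/104040000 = 0.00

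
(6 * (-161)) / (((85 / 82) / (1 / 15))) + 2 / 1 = -25554 / 425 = -60.13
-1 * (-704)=704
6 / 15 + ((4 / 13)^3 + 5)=59639 / 10985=5.43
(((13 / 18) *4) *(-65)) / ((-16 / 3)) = 845 / 24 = 35.21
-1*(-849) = 849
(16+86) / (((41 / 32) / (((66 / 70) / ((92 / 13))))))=350064 / 33005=10.61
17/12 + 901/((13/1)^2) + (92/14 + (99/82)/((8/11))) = 14.98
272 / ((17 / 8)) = 128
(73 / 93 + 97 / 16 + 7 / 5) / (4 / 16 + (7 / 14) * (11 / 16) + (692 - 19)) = 0.01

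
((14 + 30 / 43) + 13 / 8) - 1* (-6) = 7679 / 344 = 22.32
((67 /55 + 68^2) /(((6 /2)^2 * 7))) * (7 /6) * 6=254387 /495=513.91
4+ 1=5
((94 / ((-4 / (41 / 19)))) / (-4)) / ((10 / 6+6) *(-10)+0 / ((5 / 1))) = -5781 / 34960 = -0.17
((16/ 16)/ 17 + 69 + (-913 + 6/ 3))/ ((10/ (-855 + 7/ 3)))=6102109/ 85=71789.52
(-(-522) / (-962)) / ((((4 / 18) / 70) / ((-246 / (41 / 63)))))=31077270 / 481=64609.71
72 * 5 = 360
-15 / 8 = -1.88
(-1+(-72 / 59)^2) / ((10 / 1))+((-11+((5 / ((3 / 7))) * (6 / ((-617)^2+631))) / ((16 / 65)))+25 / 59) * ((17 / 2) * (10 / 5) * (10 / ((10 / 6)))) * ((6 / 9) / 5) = -143.78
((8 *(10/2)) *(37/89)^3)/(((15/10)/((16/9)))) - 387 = -7301385241/19034163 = -383.59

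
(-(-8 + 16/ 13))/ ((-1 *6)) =-44/ 39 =-1.13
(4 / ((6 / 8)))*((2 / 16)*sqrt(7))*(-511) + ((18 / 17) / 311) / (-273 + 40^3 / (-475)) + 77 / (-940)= -1022*sqrt(7) / 3 - 3154117433 / 38500885660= -901.40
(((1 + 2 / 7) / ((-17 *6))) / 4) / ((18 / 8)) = -0.00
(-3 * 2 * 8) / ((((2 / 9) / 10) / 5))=-10800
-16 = -16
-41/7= -5.86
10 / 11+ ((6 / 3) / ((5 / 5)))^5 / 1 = 362 / 11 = 32.91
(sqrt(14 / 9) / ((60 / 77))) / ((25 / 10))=77 * sqrt(14) / 450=0.64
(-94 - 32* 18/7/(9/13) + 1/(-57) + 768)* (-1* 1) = -221495/399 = -555.13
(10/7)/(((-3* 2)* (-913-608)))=5/31941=0.00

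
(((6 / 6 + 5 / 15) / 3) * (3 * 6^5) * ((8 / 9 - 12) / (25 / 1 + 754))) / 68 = -28800 / 13243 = -2.17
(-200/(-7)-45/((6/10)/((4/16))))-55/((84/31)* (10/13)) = -2783/168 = -16.57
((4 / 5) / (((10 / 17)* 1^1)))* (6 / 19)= 204 / 475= 0.43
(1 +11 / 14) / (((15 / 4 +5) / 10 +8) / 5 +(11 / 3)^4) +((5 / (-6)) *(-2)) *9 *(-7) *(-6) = 2608074810 / 4139737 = 630.01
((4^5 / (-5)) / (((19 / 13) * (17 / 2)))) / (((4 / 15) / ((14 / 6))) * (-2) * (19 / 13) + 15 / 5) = -6.18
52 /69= 0.75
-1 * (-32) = 32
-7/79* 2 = -14/79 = -0.18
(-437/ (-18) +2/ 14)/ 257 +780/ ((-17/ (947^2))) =-22651565797331/ 550494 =-41147706.96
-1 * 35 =-35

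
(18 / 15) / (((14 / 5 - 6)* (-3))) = 1 / 8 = 0.12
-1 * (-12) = 12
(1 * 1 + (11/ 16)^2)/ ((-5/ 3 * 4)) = -1131/ 5120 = -0.22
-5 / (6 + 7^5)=-5 / 16813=-0.00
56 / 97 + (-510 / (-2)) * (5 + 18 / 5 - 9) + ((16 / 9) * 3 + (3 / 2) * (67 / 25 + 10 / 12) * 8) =-392336 / 7275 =-53.93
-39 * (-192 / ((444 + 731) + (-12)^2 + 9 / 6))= 14976 / 2641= 5.67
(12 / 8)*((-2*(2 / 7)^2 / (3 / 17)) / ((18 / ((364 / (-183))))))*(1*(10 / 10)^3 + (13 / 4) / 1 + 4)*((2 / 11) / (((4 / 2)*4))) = 221 / 7686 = 0.03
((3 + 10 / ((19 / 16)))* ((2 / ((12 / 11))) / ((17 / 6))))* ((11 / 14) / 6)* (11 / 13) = 41261 / 50388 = 0.82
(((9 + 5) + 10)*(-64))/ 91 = -1536/ 91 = -16.88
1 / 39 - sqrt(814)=1 / 39 - sqrt(814)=-28.51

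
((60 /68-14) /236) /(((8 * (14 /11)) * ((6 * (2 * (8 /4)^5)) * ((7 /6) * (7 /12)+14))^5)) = -596079 /621661249275641075448414208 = -0.00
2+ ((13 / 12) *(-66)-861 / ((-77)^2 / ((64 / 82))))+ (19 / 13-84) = -3350687 / 22022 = -152.15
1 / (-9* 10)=-1 / 90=-0.01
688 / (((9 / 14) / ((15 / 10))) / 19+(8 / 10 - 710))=-0.97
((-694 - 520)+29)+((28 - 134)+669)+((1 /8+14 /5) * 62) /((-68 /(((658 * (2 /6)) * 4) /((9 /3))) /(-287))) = 37946729 /170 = 223216.05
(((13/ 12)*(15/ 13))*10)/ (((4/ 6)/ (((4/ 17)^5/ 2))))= 9600/ 1419857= 0.01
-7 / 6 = -1.17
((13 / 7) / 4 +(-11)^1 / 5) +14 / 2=737 / 140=5.26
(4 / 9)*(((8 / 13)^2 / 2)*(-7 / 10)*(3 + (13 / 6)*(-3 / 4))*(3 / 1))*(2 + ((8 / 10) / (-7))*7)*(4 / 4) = -1232 / 4225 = -0.29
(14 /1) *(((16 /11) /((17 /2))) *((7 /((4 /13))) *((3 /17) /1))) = 30576 /3179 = 9.62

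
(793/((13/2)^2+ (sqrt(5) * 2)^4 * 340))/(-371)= -3172/201886699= -0.00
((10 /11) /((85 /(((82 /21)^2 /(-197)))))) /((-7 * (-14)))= -6724 /796053951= -0.00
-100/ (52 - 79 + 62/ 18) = 225/ 53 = 4.25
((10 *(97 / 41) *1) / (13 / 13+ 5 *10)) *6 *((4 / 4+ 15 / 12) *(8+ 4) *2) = 104760 / 697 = 150.30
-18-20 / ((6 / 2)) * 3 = -38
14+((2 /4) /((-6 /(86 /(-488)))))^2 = 120026425 /8573184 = 14.00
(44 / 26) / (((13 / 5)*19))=110 / 3211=0.03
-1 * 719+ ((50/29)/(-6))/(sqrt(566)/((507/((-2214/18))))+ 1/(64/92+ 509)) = -1635835967381156824/2275154389270551+ 4761218316205 * sqrt(566)/2275154389270551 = -718.95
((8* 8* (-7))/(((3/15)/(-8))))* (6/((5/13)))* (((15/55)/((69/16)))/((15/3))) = 4472832/1265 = 3535.84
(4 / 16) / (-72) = -1 / 288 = -0.00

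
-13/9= -1.44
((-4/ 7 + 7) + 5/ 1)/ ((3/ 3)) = 80/ 7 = 11.43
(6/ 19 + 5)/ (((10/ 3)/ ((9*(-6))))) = -86.12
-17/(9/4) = -7.56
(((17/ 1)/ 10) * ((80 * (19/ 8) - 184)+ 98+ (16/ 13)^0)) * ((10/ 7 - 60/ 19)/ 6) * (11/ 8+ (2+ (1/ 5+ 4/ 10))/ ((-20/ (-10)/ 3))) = -82501/ 304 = -271.38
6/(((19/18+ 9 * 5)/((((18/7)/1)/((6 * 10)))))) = 0.01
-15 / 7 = -2.14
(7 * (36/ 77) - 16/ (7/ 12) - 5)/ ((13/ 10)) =-22450/ 1001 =-22.43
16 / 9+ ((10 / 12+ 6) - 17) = -151 / 18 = -8.39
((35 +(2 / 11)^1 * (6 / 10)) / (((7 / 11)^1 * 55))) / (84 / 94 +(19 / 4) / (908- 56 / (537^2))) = 95054887039888 / 85174444826625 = 1.12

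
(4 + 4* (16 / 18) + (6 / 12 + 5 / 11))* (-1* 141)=-79195 / 66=-1199.92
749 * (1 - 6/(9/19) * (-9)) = 86135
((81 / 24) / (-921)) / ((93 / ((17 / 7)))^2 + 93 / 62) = -867 / 347306644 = -0.00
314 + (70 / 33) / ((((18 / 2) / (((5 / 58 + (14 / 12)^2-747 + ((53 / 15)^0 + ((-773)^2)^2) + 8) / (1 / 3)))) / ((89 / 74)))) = 1161118447054758953 / 3824172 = 303626104436.40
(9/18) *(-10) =-5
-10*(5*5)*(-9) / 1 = 2250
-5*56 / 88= -35 / 11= -3.18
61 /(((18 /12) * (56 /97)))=5917 /84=70.44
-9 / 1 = -9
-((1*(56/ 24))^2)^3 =-117649/ 729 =-161.38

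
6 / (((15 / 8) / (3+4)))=112 / 5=22.40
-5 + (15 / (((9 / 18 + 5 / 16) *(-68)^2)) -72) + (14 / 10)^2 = -7047757 / 93925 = -75.04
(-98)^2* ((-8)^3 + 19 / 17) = -83410740 / 17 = -4906514.12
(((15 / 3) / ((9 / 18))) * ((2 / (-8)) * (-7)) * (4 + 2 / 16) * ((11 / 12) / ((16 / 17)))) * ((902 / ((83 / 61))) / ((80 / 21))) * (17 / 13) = 141418727373 / 8839168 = 15999.10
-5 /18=-0.28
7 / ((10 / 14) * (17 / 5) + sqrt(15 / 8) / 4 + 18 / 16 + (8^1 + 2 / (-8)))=165424 / 266881 - 2744 * sqrt(30) / 800643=0.60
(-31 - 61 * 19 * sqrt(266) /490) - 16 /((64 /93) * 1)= -92.83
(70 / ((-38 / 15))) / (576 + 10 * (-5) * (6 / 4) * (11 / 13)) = -2275 / 42199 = -0.05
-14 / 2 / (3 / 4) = -28 / 3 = -9.33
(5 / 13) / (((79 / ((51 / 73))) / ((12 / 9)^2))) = 1360 / 224913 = 0.01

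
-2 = -2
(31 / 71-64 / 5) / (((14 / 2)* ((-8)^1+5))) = 209 / 355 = 0.59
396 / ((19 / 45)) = 17820 / 19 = 937.89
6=6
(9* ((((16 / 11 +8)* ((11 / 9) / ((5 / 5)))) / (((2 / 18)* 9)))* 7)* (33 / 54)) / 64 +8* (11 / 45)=6413 / 720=8.91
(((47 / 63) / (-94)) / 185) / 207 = -1 / 4825170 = -0.00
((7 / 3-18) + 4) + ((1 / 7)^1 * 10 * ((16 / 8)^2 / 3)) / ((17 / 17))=-205 / 21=-9.76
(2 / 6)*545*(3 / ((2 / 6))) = 1635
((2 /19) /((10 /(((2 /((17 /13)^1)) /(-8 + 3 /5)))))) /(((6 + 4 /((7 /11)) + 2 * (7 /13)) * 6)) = -1183 /43597248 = -0.00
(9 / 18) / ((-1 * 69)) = -1 / 138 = -0.01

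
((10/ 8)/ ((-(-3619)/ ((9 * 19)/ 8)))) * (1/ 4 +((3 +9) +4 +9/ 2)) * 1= 70965/ 463232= 0.15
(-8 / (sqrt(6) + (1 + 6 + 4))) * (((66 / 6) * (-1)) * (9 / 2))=4356 / 115 - 396 * sqrt(6) / 115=29.44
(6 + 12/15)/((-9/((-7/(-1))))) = -238/45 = -5.29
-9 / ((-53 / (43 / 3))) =129 / 53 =2.43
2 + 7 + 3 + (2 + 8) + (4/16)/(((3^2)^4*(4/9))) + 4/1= 303265/11664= 26.00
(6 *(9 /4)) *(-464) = -6264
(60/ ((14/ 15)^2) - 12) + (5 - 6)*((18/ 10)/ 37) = 515154/ 9065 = 56.83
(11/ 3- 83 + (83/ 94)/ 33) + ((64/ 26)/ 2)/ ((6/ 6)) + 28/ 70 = -5220591/ 67210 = -77.68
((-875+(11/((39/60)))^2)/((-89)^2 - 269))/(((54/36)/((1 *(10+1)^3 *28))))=-1853617150/969891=-1911.16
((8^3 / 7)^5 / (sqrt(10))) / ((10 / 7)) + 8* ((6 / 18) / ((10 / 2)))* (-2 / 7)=-16 / 105 + 8796093022208* sqrt(10) / 60025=463401723.48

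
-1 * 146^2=-21316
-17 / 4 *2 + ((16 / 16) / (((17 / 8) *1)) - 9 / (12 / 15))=-1311 / 68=-19.28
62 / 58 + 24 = 727 / 29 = 25.07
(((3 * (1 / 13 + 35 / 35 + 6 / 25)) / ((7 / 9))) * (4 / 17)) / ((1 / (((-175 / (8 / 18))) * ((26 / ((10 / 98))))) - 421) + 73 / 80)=-326156544 / 114638016665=-0.00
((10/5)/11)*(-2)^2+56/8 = 85/11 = 7.73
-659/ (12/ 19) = -1043.42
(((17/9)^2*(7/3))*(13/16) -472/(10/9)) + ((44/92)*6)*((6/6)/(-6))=-187126031/447120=-418.51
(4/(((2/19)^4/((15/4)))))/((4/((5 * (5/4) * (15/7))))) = 733055625/1792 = 409071.22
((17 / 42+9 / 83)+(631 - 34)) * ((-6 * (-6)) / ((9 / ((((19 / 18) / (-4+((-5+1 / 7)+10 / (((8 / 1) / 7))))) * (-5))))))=791513780 / 6723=117732.23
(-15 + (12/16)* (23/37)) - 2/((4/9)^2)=-7299/296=-24.66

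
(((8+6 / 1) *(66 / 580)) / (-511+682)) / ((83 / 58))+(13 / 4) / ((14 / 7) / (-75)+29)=24402193 / 205609260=0.12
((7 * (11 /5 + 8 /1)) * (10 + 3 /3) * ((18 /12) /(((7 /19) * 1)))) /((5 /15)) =95931 /10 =9593.10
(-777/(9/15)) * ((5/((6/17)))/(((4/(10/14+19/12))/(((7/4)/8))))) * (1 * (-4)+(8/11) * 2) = 148711325/25344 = 5867.71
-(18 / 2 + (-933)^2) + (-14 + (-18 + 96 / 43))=-870527.77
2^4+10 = 26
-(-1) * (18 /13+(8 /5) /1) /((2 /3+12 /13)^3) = 442611 /595820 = 0.74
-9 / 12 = -3 / 4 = -0.75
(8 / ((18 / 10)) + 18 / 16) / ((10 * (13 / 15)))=401 / 624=0.64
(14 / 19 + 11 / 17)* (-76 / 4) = -447 / 17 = -26.29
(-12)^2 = 144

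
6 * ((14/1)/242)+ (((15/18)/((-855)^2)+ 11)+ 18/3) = 1841305891/106144830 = 17.35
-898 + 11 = -887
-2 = -2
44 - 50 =-6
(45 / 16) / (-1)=-2.81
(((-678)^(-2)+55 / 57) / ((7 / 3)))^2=1449464299969 / 8475854014224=0.17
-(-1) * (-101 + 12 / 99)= -3329 / 33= -100.88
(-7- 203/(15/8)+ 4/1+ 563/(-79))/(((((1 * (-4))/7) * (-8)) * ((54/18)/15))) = -122759/948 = -129.49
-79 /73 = -1.08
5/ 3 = 1.67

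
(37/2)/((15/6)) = 37/5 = 7.40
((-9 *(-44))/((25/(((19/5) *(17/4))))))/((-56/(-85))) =543609/1400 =388.29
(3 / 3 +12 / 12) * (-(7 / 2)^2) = -49 / 2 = -24.50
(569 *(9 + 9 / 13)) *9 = 645246 / 13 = 49634.31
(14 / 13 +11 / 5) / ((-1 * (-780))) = 71 / 16900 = 0.00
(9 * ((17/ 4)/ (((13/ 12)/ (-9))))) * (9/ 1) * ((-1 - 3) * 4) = 594864/ 13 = 45758.77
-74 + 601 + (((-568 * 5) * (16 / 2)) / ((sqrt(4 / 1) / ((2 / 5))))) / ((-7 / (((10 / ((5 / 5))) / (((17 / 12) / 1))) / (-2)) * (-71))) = 66553 / 119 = 559.27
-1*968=-968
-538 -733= -1271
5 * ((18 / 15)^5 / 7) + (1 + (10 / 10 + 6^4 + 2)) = 5695276 / 4375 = 1301.78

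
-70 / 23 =-3.04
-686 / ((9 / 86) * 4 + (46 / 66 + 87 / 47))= -22875699 / 98927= -231.24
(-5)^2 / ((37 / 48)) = 1200 / 37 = 32.43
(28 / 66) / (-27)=-14 / 891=-0.02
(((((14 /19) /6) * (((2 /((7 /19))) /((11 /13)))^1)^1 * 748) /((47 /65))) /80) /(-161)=-2873 /45402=-0.06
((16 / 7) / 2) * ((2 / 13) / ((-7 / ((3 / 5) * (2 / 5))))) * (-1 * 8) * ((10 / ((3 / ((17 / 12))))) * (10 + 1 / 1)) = 23936 / 9555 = 2.51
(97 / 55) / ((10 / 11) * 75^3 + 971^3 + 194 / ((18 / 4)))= 873 / 453361677535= 0.00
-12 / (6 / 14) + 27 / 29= -785 / 29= -27.07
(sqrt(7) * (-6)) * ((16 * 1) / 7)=-96 * sqrt(7) / 7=-36.28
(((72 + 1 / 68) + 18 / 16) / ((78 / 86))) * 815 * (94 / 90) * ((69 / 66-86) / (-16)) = 2041428071963 / 5601024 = 364474.08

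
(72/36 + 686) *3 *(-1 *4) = -8256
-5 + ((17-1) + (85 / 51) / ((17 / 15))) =212 / 17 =12.47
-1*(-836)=836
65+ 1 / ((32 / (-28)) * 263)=136753 / 2104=65.00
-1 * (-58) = 58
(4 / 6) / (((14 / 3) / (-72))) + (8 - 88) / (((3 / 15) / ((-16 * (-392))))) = -17561672 / 7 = -2508810.29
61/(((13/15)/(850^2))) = 50852884.62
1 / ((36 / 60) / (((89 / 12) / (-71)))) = -445 / 2556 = -0.17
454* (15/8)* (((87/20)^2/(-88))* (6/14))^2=351128945169/48570368000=7.23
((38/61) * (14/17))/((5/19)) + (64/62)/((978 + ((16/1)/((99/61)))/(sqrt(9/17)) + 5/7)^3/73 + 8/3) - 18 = -182983862944309351353441247555123769783683898/11400487060188928568768355507089558634511015 - 1781369436656047743970217786880 * sqrt(17)/2198743888175299627534880522100204172519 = -16.05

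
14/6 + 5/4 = 43/12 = 3.58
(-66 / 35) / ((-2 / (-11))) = -363 / 35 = -10.37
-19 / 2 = -9.50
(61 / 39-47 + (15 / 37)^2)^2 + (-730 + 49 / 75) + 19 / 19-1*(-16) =1337.17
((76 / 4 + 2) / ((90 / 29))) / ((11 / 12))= 406 / 55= 7.38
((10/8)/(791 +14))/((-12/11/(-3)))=11/2576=0.00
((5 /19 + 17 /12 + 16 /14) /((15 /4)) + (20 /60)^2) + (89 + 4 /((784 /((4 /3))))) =89.87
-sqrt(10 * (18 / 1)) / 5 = -6 * sqrt(5) / 5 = -2.68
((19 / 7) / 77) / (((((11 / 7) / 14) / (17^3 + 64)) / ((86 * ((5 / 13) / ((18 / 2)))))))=9036020 / 1573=5744.45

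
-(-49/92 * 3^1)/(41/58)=4263/1886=2.26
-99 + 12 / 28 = -690 / 7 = -98.57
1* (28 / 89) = 28 / 89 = 0.31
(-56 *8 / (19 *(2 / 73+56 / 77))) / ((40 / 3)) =-22484 / 9595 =-2.34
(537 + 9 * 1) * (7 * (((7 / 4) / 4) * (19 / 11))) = 254163 / 88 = 2888.22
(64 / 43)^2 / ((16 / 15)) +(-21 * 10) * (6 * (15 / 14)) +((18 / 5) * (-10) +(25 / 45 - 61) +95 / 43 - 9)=-24148726 / 16641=-1451.16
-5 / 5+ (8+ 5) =12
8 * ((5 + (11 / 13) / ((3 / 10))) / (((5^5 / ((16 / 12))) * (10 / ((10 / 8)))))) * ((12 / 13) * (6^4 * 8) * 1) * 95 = 3033.75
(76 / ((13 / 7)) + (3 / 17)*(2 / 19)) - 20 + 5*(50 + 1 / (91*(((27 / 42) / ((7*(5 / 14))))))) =10247231 / 37791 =271.16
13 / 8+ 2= 29 / 8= 3.62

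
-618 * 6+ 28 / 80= -74153 / 20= -3707.65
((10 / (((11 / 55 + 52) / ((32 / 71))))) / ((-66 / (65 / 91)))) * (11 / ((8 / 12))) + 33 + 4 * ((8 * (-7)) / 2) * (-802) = 89856.98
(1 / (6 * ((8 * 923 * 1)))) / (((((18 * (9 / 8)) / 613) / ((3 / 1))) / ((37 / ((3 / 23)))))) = 0.58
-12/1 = -12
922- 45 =877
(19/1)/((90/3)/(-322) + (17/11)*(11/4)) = 12236/2677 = 4.57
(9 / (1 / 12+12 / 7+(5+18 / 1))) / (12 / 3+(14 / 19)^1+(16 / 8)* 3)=1197 / 35411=0.03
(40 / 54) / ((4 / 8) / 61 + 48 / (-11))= -5368 / 31563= -0.17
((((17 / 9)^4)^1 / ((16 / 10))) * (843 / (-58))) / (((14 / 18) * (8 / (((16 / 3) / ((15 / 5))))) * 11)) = -117347005 / 39068568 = -3.00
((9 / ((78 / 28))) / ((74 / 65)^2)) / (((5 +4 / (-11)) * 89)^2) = 0.00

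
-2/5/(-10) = 1/25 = 0.04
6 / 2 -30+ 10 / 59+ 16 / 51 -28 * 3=-332545 / 3009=-110.52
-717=-717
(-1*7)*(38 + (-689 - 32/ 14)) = 4573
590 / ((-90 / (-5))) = 32.78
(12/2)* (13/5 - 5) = -72/5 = -14.40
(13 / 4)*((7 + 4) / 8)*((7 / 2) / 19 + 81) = 441155 / 1216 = 362.79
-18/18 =-1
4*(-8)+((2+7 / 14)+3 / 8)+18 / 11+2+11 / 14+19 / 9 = -125249 / 5544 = -22.59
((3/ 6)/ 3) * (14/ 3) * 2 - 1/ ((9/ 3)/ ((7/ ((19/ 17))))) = -91/ 171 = -0.53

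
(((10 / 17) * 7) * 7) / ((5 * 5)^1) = 98 / 85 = 1.15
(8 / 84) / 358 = 1 / 3759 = 0.00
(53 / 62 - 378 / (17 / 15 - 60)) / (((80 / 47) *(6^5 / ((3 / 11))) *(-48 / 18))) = -18721933 / 332995829760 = -0.00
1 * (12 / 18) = 2 / 3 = 0.67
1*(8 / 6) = 4 / 3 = 1.33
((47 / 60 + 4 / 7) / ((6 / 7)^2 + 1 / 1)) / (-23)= -3983 / 117300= -0.03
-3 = -3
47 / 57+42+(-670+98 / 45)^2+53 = 17163018226 / 38475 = 446082.35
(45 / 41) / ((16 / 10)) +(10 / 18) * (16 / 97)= 222665 / 286344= 0.78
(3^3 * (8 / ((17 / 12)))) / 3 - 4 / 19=16348 / 323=50.61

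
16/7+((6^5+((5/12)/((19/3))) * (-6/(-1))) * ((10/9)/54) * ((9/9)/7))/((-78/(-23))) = 1166843/129276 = 9.03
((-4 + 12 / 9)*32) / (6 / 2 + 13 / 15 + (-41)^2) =-1280 / 25273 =-0.05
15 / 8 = 1.88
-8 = -8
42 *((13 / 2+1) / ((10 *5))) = 63 / 10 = 6.30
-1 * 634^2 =-401956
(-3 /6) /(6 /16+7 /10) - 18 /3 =-278 /43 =-6.47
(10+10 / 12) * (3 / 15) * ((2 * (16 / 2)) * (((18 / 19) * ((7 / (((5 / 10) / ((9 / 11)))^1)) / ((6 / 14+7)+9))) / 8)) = 2.86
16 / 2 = 8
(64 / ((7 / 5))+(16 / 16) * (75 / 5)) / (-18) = -425 / 126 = -3.37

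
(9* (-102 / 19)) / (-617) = 918 / 11723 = 0.08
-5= -5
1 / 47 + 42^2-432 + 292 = 1624.02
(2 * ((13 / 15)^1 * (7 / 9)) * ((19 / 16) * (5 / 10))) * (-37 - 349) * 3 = -333697 / 360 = -926.94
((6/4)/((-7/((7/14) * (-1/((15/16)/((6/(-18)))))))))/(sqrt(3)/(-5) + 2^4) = -320/134337 - 4 * sqrt(3)/134337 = -0.00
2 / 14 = 1 / 7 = 0.14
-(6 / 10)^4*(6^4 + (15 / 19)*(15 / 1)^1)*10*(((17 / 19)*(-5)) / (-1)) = -68434146 / 9025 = -7582.73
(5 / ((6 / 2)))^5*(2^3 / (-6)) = -12500 / 729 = -17.15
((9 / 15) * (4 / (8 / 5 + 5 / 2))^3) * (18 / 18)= 38400 / 68921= 0.56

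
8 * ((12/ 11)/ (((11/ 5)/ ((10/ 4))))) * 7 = 8400/ 121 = 69.42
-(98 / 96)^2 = -2401 / 2304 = -1.04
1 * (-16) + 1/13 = -207/13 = -15.92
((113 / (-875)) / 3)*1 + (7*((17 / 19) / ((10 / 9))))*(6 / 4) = 1678237 / 199500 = 8.41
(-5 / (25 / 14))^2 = 196 / 25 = 7.84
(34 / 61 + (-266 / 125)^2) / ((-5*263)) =-4847366 / 1253359375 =-0.00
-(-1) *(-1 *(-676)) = 676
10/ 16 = 5/ 8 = 0.62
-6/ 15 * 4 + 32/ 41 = -168/ 205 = -0.82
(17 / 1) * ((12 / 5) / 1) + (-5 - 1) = 174 / 5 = 34.80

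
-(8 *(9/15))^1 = -24/5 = -4.80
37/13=2.85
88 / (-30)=-44 / 15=-2.93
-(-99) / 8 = 99 / 8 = 12.38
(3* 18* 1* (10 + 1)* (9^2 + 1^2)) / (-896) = -12177 / 224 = -54.36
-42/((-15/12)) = 168/5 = 33.60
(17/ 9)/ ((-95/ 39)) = -221/ 285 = -0.78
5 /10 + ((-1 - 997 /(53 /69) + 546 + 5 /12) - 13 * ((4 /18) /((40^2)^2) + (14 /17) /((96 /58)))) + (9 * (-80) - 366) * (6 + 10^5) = -1127291378156651713 /10379520000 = -108607274.53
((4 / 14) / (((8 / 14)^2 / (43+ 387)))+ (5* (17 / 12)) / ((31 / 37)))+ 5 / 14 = 250675 / 651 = 385.06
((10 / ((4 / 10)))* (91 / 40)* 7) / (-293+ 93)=-637 / 320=-1.99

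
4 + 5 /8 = 37 /8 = 4.62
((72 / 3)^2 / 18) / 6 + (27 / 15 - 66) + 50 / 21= -56.49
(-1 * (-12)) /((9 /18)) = 24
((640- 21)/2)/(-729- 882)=-0.19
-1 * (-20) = 20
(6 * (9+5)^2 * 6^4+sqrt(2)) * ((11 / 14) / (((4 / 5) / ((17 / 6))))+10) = 4295 * sqrt(2) / 336+19482120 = 19482138.08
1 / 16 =0.06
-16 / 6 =-2.67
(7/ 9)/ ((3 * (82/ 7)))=49/ 2214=0.02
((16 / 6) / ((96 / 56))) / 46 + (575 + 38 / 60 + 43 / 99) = 13117831 / 22770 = 576.10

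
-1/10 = -0.10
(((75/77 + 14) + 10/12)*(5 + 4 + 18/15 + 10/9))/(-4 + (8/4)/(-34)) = -63192859/1434510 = -44.05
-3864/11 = -351.27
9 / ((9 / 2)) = 2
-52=-52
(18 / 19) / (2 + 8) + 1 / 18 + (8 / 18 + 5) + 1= 1253 / 190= 6.59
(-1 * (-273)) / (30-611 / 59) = 16107 / 1159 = 13.90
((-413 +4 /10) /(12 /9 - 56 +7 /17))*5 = 105213 /2767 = 38.02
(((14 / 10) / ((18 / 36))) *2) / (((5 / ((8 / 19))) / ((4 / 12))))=224 / 1425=0.16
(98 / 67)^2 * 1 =9604 / 4489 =2.14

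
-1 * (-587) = 587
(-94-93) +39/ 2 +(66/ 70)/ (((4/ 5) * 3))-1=-4707/ 28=-168.11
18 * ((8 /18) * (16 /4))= 32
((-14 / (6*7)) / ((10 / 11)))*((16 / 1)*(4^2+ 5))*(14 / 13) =-8624 / 65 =-132.68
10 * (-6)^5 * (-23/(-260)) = -89424/13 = -6878.77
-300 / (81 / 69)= -2300 / 9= -255.56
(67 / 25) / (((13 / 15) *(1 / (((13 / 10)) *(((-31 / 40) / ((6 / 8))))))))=-2077 / 500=-4.15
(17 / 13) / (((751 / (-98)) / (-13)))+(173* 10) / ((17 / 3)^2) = 12174544 / 217039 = 56.09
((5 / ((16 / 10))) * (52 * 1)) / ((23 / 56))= 9100 / 23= 395.65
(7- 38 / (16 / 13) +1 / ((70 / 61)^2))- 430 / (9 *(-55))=-21583967 / 970200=-22.25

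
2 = 2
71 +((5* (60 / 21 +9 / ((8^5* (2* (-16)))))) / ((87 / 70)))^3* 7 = 1015535145113770291839962111 / 94900283693515319279616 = 10701.08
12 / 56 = 3 / 14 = 0.21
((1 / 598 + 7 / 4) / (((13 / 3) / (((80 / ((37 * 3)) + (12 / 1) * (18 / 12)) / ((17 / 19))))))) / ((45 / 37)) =8271479 / 1189422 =6.95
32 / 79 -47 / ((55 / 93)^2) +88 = -10987137 / 238975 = -45.98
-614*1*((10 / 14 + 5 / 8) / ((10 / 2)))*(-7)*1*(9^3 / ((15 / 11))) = 2461833 / 4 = 615458.25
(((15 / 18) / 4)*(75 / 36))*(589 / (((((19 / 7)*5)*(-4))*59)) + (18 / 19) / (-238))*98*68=-87719975 / 161424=-543.41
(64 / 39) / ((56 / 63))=24 / 13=1.85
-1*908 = -908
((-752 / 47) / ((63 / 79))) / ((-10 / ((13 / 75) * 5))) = 8216 / 4725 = 1.74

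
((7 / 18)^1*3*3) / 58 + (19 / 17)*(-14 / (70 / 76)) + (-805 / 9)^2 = 6376006871 / 798660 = 7983.38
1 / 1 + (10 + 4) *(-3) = -41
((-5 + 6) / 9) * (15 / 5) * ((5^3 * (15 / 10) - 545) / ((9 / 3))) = -715 / 18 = -39.72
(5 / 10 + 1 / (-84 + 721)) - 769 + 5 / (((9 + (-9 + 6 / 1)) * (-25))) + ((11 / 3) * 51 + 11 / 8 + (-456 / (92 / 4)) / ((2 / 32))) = -1577691449 / 1758120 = -897.37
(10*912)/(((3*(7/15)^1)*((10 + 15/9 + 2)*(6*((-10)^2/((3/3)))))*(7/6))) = 1368/2009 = 0.68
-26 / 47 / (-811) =26 / 38117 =0.00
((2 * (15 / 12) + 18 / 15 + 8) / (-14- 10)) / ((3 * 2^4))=-13 / 1280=-0.01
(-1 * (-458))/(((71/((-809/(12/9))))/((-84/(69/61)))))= 474638682/1633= 290654.43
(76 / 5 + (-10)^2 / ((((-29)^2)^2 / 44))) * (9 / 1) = 483978204 / 3536405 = 136.86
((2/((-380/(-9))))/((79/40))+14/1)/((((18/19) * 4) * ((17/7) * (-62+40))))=-73675/1063656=-0.07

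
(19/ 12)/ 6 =19/ 72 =0.26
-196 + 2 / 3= -586 / 3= -195.33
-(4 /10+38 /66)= -161 /165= -0.98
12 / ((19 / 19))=12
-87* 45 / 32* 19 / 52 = -74385 / 1664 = -44.70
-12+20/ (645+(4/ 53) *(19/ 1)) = -410072/ 34261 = -11.97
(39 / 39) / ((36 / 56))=14 / 9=1.56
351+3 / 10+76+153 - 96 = 484.30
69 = 69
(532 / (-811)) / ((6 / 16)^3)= -272384 / 21897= -12.44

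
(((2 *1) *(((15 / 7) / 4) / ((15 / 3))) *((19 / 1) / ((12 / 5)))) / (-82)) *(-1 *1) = 95 / 4592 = 0.02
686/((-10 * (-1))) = 343/5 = 68.60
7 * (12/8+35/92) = 1211/92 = 13.16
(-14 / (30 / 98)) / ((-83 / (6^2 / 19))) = 8232 / 7885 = 1.04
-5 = -5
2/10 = 1/5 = 0.20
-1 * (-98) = 98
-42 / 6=-7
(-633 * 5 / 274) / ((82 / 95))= -300675 / 22468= -13.38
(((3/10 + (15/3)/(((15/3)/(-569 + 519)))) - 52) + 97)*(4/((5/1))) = -94/25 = -3.76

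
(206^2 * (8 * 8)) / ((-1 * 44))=-678976 / 11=-61725.09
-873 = -873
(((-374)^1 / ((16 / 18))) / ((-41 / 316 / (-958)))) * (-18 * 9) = 20634394572 / 41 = 503277916.39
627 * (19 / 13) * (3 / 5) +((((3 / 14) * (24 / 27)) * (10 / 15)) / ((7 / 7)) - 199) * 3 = -63866 / 1365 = -46.79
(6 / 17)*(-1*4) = -24 / 17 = -1.41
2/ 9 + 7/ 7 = 1.22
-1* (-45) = 45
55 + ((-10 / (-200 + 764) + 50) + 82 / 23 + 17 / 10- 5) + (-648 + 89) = -7357597 / 16215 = -453.75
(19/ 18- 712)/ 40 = -12797/ 720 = -17.77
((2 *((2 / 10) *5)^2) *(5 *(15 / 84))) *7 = 25 / 2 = 12.50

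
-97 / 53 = -1.83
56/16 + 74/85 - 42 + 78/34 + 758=122853/170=722.66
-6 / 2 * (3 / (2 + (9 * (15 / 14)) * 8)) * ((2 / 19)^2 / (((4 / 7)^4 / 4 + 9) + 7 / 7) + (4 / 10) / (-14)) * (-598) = -11241079317 / 6018319445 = -1.87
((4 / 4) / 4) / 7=1 / 28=0.04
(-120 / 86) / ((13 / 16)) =-960 / 559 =-1.72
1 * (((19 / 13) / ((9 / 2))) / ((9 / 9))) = 38 / 117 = 0.32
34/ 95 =0.36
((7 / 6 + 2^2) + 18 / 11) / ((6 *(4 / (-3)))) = -449 / 528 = -0.85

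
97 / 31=3.13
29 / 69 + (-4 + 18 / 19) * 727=-2908903 / 1311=-2218.84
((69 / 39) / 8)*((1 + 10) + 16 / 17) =4669 / 1768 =2.64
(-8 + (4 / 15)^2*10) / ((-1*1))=328 / 45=7.29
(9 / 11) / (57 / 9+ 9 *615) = 27 / 182864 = 0.00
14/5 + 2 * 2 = 6.80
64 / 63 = 1.02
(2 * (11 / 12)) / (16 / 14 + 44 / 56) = 0.95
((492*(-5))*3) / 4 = -1845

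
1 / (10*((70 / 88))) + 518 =90672 / 175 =518.13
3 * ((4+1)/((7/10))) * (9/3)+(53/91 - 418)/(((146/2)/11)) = 9215/6643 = 1.39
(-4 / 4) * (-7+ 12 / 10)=29 / 5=5.80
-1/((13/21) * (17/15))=-315/221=-1.43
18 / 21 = 6 / 7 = 0.86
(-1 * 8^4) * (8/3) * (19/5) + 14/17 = -10583854/255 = -41505.31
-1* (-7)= 7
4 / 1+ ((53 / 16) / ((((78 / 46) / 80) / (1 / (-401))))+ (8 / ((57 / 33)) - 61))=-15676610 / 297141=-52.76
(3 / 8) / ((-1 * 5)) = -3 / 40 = -0.08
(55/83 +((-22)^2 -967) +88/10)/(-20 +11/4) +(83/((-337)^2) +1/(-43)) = 1278535607208/46612692515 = 27.43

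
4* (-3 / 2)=-6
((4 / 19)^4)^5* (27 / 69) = 9895604649984 / 864569389523557038447178823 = 0.00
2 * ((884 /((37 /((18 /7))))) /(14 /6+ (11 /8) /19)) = 51.08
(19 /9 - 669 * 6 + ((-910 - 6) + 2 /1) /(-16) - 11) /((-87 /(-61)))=-2780.59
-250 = -250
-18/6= -3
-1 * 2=-2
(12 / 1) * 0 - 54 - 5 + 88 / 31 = -1741 / 31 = -56.16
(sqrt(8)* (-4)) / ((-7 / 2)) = 16* sqrt(2) / 7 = 3.23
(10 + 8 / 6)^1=34 / 3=11.33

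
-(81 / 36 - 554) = 2207 / 4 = 551.75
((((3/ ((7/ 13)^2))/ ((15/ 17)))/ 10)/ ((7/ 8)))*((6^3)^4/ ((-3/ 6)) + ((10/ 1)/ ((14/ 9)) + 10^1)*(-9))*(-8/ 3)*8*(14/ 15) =4980880616797696/ 42875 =116172142665.84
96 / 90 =16 / 15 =1.07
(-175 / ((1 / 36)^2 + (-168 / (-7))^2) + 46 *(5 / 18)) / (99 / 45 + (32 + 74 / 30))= 16761191 / 49268802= 0.34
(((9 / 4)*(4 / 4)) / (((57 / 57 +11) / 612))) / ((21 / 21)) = 459 / 4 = 114.75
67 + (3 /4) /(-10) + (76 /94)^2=67.58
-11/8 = -1.38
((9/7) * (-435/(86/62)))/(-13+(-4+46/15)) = 1820475/62909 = 28.94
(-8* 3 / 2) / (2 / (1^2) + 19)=-4 / 7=-0.57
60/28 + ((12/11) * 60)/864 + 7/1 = 4259/462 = 9.22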